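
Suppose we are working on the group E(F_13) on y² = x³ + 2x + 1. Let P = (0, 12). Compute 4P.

(2, 0)

Repeated addition: build up to 4P.
2P: tangent at (0, 12): λ = (3·0² + 2)/(2·12) ≡ 2/11. 11⁻¹ ≡ 6 (mod 13) since 11·6 = 66 ≡ 1, so λ ≡ 2·6 ≡ 12.
  x = λ² - 0 - 0 = 144 - 0 ≡ 1; y = λ·(0 - 1) - 12 ≡ 2. → (1, 2)
3P: (1, 2) + (0, 12). λ = (12 - 2)/(0 - 1) ≡ 10/12 mod 13. 12⁻¹ ≡ 12 (mod 13), so λ ≡ 3.
  x = λ² - 1 - 0 = 9 - 1 ≡ 8; y = λ·(1 - 8) - 2 ≡ 3. → (8, 3)
4P: (8, 3) + (0, 12). λ = (12 - 3)/(0 - 8) ≡ 9/5 mod 13. 5⁻¹ ≡ 8 (mod 13), so λ ≡ 7.
  x = λ² - 8 - 0 = 49 - 8 ≡ 2; y = λ·(8 - 2) - 3 ≡ 0. → (2, 0)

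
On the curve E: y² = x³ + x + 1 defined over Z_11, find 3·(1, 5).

(8, 2)

Write Q = (1, 5).
Repeated addition: build up to 3Q.
2Q: tangent at (1, 5): λ = (3·1² + 1)/(2·5) ≡ 4/10. 10⁻¹ ≡ 10 (mod 11), so λ ≡ 4·10 ≡ 7.
  x = λ² - 1 - 1 = 49 - 2 ≡ 3; y = λ·(1 - 3) - 5 ≡ 3. → (3, 3)
3Q: (3, 3) + (1, 5). λ = (5 - 3)/(1 - 3) ≡ 2/9 mod 11. 9⁻¹ ≡ 5 (mod 11), so λ ≡ 10.
  x = λ² - 3 - 1 = 100 - 4 ≡ 8; y = λ·(3 - 8) - 3 ≡ 2. → (8, 2)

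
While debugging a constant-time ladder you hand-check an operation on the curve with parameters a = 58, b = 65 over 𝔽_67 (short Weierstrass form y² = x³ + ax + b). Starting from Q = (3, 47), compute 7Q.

Double-and-add on 7 = (111)₂. Start with Q = (3, 47) for the leading 1-bit.
double: tangent at (3, 47): λ = (3·3² + 58)/(2·47) ≡ 18/27. 27⁻¹ ≡ 5 (mod 67) since 27·5 = 135 ≡ 1, so λ ≡ 18·5 ≡ 23.
  x = λ² - 3 - 3 = 529 - 6 ≡ 54; y = λ·(3 - 54) - 47 ≡ 53. → (54, 53)
add Q: (54, 53) + (3, 47). λ = (47 - 53)/(3 - 54) ≡ 61/16 mod 67. 16⁻¹ ≡ 21 (mod 67) since 16·21 = 336 ≡ 1, so λ ≡ 8.
  x = λ² - 54 - 3 = 64 - 57 ≡ 7; y = λ·(54 - 7) - 53 ≡ 55. → (7, 55)
double: tangent at (7, 55): λ = (3·7² + 58)/(2·55) ≡ 4/43. 43⁻¹ ≡ 53 (mod 67), so λ ≡ 4·53 ≡ 11.
  x = λ² - 7 - 7 = 121 - 14 ≡ 40; y = λ·(7 - 40) - 55 ≡ 51. → (40, 51)
add Q: (40, 51) + (3, 47). λ = (47 - 51)/(3 - 40) ≡ 63/30 mod 67. 30⁻¹ ≡ 38 (mod 67), so λ ≡ 49.
  x = λ² - 40 - 3 = 2401 - 43 ≡ 13; y = λ·(40 - 13) - 51 ≡ 66. → (13, 66)

(13, 66)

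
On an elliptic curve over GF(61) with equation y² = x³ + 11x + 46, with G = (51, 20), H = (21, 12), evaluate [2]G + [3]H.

First 2G:
Repeated addition: build up to 2G.
2G: tangent at (51, 20): λ = (3·51² + 11)/(2·20) ≡ 6/40. 40⁻¹ ≡ 29 (mod 61) since 40·29 = 1160 ≡ 1, so λ ≡ 6·29 ≡ 52.
  x = λ² - 51 - 51 = 2704 - 102 ≡ 40; y = λ·(51 - 40) - 20 ≡ 3. → (40, 3)
2G = (40, 3).
Next 3H:
Repeated addition: build up to 3H.
2H: tangent at (21, 12): λ = (3·21² + 11)/(2·12) ≡ 53/24. 24⁻¹ ≡ 28 (mod 61) since 24·28 = 672 ≡ 1, so λ ≡ 53·28 ≡ 20.
  x = λ² - 21 - 21 = 400 - 42 ≡ 53; y = λ·(21 - 53) - 12 ≡ 19. → (53, 19)
3H: (53, 19) + (21, 12). λ = (12 - 19)/(21 - 53) ≡ 54/29 mod 61. 29⁻¹ ≡ 40 (mod 61), so λ ≡ 25.
  x = λ² - 53 - 21 = 625 - 74 ≡ 2; y = λ·(53 - 2) - 19 ≡ 36. → (2, 36)
3H = (2, 36).
Finally 2G + 3H:
(40, 3) + (2, 36). λ = (36 - 3)/(2 - 40) ≡ 33/23 mod 61. 23⁻¹ ≡ 8 (mod 61), so λ ≡ 20.
  x = λ² - 40 - 2 = 400 - 42 ≡ 53; y = λ·(40 - 53) - 3 ≡ 42. → (53, 42)

(53, 42)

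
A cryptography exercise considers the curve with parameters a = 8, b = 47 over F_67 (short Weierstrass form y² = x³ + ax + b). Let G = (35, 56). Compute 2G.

(33, 66)

tangent at (35, 56): λ = (3·35² + 8)/(2·56) ≡ 65/45. 45⁻¹ ≡ 3 (mod 67), so λ ≡ 65·3 ≡ 61.
  x = λ² - 35 - 35 = 3721 - 70 ≡ 33; y = λ·(35 - 33) - 56 ≡ 66. → (33, 66)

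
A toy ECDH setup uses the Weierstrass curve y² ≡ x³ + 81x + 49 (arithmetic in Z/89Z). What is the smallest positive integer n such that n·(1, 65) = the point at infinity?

2P: tangent at (1, 65): λ = (3·1² + 81)/(2·65) ≡ 84/41. 41⁻¹ ≡ 76 (mod 89) since 41·76 = 3116 ≡ 1, so λ ≡ 84·76 ≡ 65.
  x = λ² - 1 - 1 = 4225 - 2 ≡ 40; y = λ·(1 - 40) - 65 ≡ 70. → (40, 70)
3P: (40, 70) + (1, 65). λ = (65 - 70)/(1 - 40) ≡ 84/50 mod 89. 50⁻¹ ≡ 73 (mod 89), so λ ≡ 80.
  x = λ² - 40 - 1 = 6400 - 41 ≡ 40; y = λ·(40 - 40) - 70 ≡ 19. → (40, 19)
4P: (40, 19) + (1, 65). λ = (65 - 19)/(1 - 40) ≡ 46/50 mod 89. 50⁻¹ ≡ 73 (mod 89), so λ ≡ 65.
  x = λ² - 40 - 1 = 4225 - 41 ≡ 1; y = λ·(40 - 1) - 19 ≡ 24. → (1, 24)
5P: (1, 24) + (1, 65): same x and y₁ ≡ -y₂, so the sum is the point at infinity.
5P = the point at infinity, so the order is 5.

5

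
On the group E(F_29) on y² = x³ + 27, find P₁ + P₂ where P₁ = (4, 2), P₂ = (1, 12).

(4, 2) + (1, 12). λ = (12 - 2)/(1 - 4) ≡ 10/26 mod 29. 26⁻¹ ≡ 19 (mod 29) since 26·19 = 494 ≡ 1, so λ ≡ 16.
  x = λ² - 4 - 1 = 256 - 5 ≡ 19; y = λ·(4 - 19) - 2 ≡ 19. → (19, 19)

(19, 19)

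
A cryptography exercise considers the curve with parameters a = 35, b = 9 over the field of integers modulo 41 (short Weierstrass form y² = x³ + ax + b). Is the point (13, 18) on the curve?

y² = 18² ≡ 37; x³ + 35x + 9 = 2661 ≡ 37 (mod 41). 37 = 37.

yes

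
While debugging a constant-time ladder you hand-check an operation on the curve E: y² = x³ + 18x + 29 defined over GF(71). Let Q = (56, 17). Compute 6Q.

Double-and-add on 6 = (110)₂. Start with Q = (56, 17) for the leading 1-bit.
double: tangent at (56, 17): λ = (3·56² + 18)/(2·17) ≡ 54/34. 34⁻¹ ≡ 23 (mod 71), so λ ≡ 54·23 ≡ 35.
  x = λ² - 56 - 56 = 1225 - 112 ≡ 48; y = λ·(56 - 48) - 17 ≡ 50. → (48, 50)
add Q: (48, 50) + (56, 17). λ = (17 - 50)/(56 - 48) ≡ 38/8 mod 71. 8⁻¹ ≡ 9 (mod 71), so λ ≡ 58.
  x = λ² - 48 - 56 = 3364 - 104 ≡ 65; y = λ·(48 - 65) - 50 ≡ 29. → (65, 29)
double: tangent at (65, 29): λ = (3·65² + 18)/(2·29) ≡ 55/58. 58⁻¹ ≡ 60 (mod 71) since 58·60 = 3480 ≡ 1, so λ ≡ 55·60 ≡ 34.
  x = λ² - 65 - 65 = 1156 - 130 ≡ 32; y = λ·(65 - 32) - 29 ≡ 28. → (32, 28)

(32, 28)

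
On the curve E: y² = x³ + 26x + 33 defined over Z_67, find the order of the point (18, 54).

2P: tangent at (18, 54): λ = (3·18² + 26)/(2·54) ≡ 60/41. 41⁻¹ ≡ 18 (mod 67) since 41·18 = 738 ≡ 1, so λ ≡ 60·18 ≡ 8.
  x = λ² - 18 - 18 = 64 - 36 ≡ 28; y = λ·(18 - 28) - 54 ≡ 0. → (28, 0)
3P: (28, 0) + (18, 54). λ = (54 - 0)/(18 - 28) ≡ 54/57 mod 67. 57⁻¹ ≡ 20 (mod 67), so λ ≡ 8.
  x = λ² - 28 - 18 = 64 - 46 ≡ 18; y = λ·(28 - 18) - 0 ≡ 13. → (18, 13)
4P: (18, 13) + (18, 54): same x and y₁ ≡ -y₂, so the sum is the point at infinity.
4P = the point at infinity, so the order is 4.

4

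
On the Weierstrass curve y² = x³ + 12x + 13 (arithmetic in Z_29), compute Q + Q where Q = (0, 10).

(5, 16)

tangent at (0, 10): λ = (3·0² + 12)/(2·10) ≡ 12/20. 20⁻¹ ≡ 16 (mod 29) since 20·16 = 320 ≡ 1, so λ ≡ 12·16 ≡ 18.
  x = λ² - 0 - 0 = 324 - 0 ≡ 5; y = λ·(0 - 5) - 10 ≡ 16. → (5, 16)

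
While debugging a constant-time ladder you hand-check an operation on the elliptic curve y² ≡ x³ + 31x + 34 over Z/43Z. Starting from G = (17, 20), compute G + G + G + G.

Repeated addition: build up to 4G.
2G: tangent at (17, 20): λ = (3·17² + 31)/(2·20) ≡ 38/40. 40⁻¹ ≡ 14 (mod 43), so λ ≡ 38·14 ≡ 16.
  x = λ² - 17 - 17 = 256 - 34 ≡ 7; y = λ·(17 - 7) - 20 ≡ 11. → (7, 11)
3G: (7, 11) + (17, 20). λ = (20 - 11)/(17 - 7) ≡ 9/10 mod 43. 10⁻¹ ≡ 13 (mod 43) since 10·13 = 130 ≡ 1, so λ ≡ 31.
  x = λ² - 7 - 17 = 961 - 24 ≡ 34; y = λ·(7 - 34) - 11 ≡ 12. → (34, 12)
4G: (34, 12) + (17, 20). λ = (20 - 12)/(17 - 34) ≡ 8/26 mod 43. 26⁻¹ ≡ 5 (mod 43), so λ ≡ 40.
  x = λ² - 34 - 17 = 1600 - 51 ≡ 1; y = λ·(34 - 1) - 12 ≡ 18. → (1, 18)

(1, 18)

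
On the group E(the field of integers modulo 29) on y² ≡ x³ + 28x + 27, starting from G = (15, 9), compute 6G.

O

Repeated addition: build up to 6G.
2G: tangent at (15, 9): λ = (3·15² + 28)/(2·9) ≡ 7/18. 18⁻¹ ≡ 21 (mod 29) since 18·21 = 378 ≡ 1, so λ ≡ 7·21 ≡ 2.
  x = λ² - 15 - 15 = 4 - 30 ≡ 3; y = λ·(15 - 3) - 9 ≡ 15. → (3, 15)
3G: (3, 15) + (15, 9). λ = (9 - 15)/(15 - 3) ≡ 23/12 mod 29. 12⁻¹ ≡ 17 (mod 29), so λ ≡ 14.
  x = λ² - 3 - 15 = 196 - 18 ≡ 4; y = λ·(3 - 4) - 15 ≡ 0. → (4, 0)
4G: (4, 0) + (15, 9). λ = (9 - 0)/(15 - 4) ≡ 9/11 mod 29. 11⁻¹ ≡ 8 (mod 29), so λ ≡ 14.
  x = λ² - 4 - 15 = 196 - 19 ≡ 3; y = λ·(4 - 3) - 0 ≡ 14. → (3, 14)
5G: (3, 14) + (15, 9). λ = (9 - 14)/(15 - 3) ≡ 24/12 mod 29. 12⁻¹ ≡ 17 (mod 29), so λ ≡ 2.
  x = λ² - 3 - 15 = 4 - 18 ≡ 15; y = λ·(3 - 15) - 14 ≡ 20. → (15, 20)
6G: (15, 20) + (15, 9): same x and y₁ ≡ -y₂, so the sum is ∞.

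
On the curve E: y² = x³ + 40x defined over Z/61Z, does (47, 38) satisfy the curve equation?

y² = 38² ≡ 41; x³ + 40x + 0 = 105703 ≡ 51 (mod 61). 41 ≠ 51.

no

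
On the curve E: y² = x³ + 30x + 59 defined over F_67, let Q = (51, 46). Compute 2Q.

tangent at (51, 46): λ = (3·51² + 30)/(2·46) ≡ 61/25. 25⁻¹ ≡ 59 (mod 67) since 25·59 = 1475 ≡ 1, so λ ≡ 61·59 ≡ 48.
  x = λ² - 51 - 51 = 2304 - 102 ≡ 58; y = λ·(51 - 58) - 46 ≡ 20. → (58, 20)

(58, 20)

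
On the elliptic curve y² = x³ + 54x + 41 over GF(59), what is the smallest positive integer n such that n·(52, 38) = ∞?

6

2P: tangent at (52, 38): λ = (3·52² + 54)/(2·38) ≡ 24/17. 17⁻¹ ≡ 7 (mod 59), so λ ≡ 24·7 ≡ 50.
  x = λ² - 52 - 52 = 2500 - 104 ≡ 36; y = λ·(52 - 36) - 38 ≡ 54. → (36, 54)
3P: (36, 54) + (52, 38). λ = (38 - 54)/(52 - 36) ≡ 43/16 mod 59. 16⁻¹ ≡ 48 (mod 59), so λ ≡ 58.
  x = λ² - 36 - 52 = 3364 - 88 ≡ 31; y = λ·(36 - 31) - 54 ≡ 0. → (31, 0)
4P: (31, 0) + (52, 38). λ = (38 - 0)/(52 - 31) ≡ 38/21 mod 59. 21⁻¹ ≡ 45 (mod 59), so λ ≡ 58.
  x = λ² - 31 - 52 = 3364 - 83 ≡ 36; y = λ·(31 - 36) - 0 ≡ 5. → (36, 5)
5P: (36, 5) + (52, 38). λ = (38 - 5)/(52 - 36) ≡ 33/16 mod 59. 16⁻¹ ≡ 48 (mod 59), so λ ≡ 50.
  x = λ² - 36 - 52 = 2500 - 88 ≡ 52; y = λ·(36 - 52) - 5 ≡ 21. → (52, 21)
6P: (52, 21) + (52, 38): same x and y₁ ≡ -y₂, so the sum is ∞.
6P = ∞, so the order is 6.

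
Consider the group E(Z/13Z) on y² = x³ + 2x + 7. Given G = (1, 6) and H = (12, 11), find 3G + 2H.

(9, 0)

First 3G:
Repeated addition: build up to 3G.
2G: tangent at (1, 6): λ = (3·1² + 2)/(2·6) ≡ 5/12. 12⁻¹ ≡ 12 (mod 13), so λ ≡ 5·12 ≡ 8.
  x = λ² - 1 - 1 = 64 - 2 ≡ 10; y = λ·(1 - 10) - 6 ≡ 0. → (10, 0)
3G: (10, 0) + (1, 6). λ = (6 - 0)/(1 - 10) ≡ 6/4 mod 13. 4⁻¹ ≡ 10 (mod 13), so λ ≡ 8.
  x = λ² - 10 - 1 = 64 - 11 ≡ 1; y = λ·(10 - 1) - 0 ≡ 7. → (1, 7)
3G = (1, 7).
Next 2H:
Repeated addition: build up to 2H.
2H: tangent at (12, 11): λ = (3·12² + 2)/(2·11) ≡ 5/9. 9⁻¹ ≡ 3 (mod 13), so λ ≡ 5·3 ≡ 2.
  x = λ² - 12 - 12 = 4 - 24 ≡ 6; y = λ·(12 - 6) - 11 ≡ 1. → (6, 1)
2H = (6, 1).
Finally 3G + 2H:
(1, 7) + (6, 1). λ = (1 - 7)/(6 - 1) ≡ 7/5 mod 13. 5⁻¹ ≡ 8 (mod 13), so λ ≡ 4.
  x = λ² - 1 - 6 = 16 - 7 ≡ 9; y = λ·(1 - 9) - 7 ≡ 0. → (9, 0)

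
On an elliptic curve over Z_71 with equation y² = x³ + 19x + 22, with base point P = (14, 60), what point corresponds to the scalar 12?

Repeated addition: build up to 12P.
2P: tangent at (14, 60): λ = (3·14² + 19)/(2·60) ≡ 39/49. 49⁻¹ ≡ 29 (mod 71), so λ ≡ 39·29 ≡ 66.
  x = λ² - 14 - 14 = 4356 - 28 ≡ 68; y = λ·(14 - 68) - 60 ≡ 68. → (68, 68)
3P: (68, 68) + (14, 60). λ = (60 - 68)/(14 - 68) ≡ 63/17 mod 71. 17⁻¹ ≡ 46 (mod 71) since 17·46 = 782 ≡ 1, so λ ≡ 58.
  x = λ² - 68 - 14 = 3364 - 82 ≡ 16; y = λ·(68 - 16) - 68 ≡ 37. → (16, 37)
4P: (16, 37) + (14, 60). λ = (60 - 37)/(14 - 16) ≡ 23/69 mod 71. 69⁻¹ ≡ 35 (mod 71), so λ ≡ 24.
  x = λ² - 16 - 14 = 576 - 30 ≡ 49; y = λ·(16 - 49) - 37 ≡ 23. → (49, 23)
5P: (49, 23) + (14, 60). λ = (60 - 23)/(14 - 49) ≡ 37/36 mod 71. 36⁻¹ ≡ 2 (mod 71), so λ ≡ 3.
  x = λ² - 49 - 14 = 9 - 63 ≡ 17; y = λ·(49 - 17) - 23 ≡ 2. → (17, 2)
6P: (17, 2) + (14, 60). λ = (60 - 2)/(14 - 17) ≡ 58/68 mod 71. 68⁻¹ ≡ 47 (mod 71), so λ ≡ 28.
  x = λ² - 17 - 14 = 784 - 31 ≡ 43; y = λ·(17 - 43) - 2 ≡ 51. → (43, 51)
7P: (43, 51) + (14, 60). λ = (60 - 51)/(14 - 43) ≡ 9/42 mod 71. 42⁻¹ ≡ 22 (mod 71) since 42·22 = 924 ≡ 1, so λ ≡ 56.
  x = λ² - 43 - 14 = 3136 - 57 ≡ 26; y = λ·(43 - 26) - 51 ≡ 49. → (26, 49)
8P: (26, 49) + (14, 60). λ = (60 - 49)/(14 - 26) ≡ 11/59 mod 71. 59⁻¹ ≡ 65 (mod 71), so λ ≡ 5.
  x = λ² - 26 - 14 = 25 - 40 ≡ 56; y = λ·(26 - 56) - 49 ≡ 14. → (56, 14)
9P: (56, 14) + (14, 60). λ = (60 - 14)/(14 - 56) ≡ 46/29 mod 71. 29⁻¹ ≡ 49 (mod 71) since 29·49 = 1421 ≡ 1, so λ ≡ 53.
  x = λ² - 56 - 14 = 2809 - 70 ≡ 41; y = λ·(56 - 41) - 14 ≡ 0. → (41, 0)
10P: (41, 0) + (14, 60). λ = (60 - 0)/(14 - 41) ≡ 60/44 mod 71. 44⁻¹ ≡ 21 (mod 71) since 44·21 = 924 ≡ 1, so λ ≡ 53.
  x = λ² - 41 - 14 = 2809 - 55 ≡ 56; y = λ·(41 - 56) - 0 ≡ 57. → (56, 57)
11P: (56, 57) + (14, 60). λ = (60 - 57)/(14 - 56) ≡ 3/29 mod 71. 29⁻¹ ≡ 49 (mod 71) since 29·49 = 1421 ≡ 1, so λ ≡ 5.
  x = λ² - 56 - 14 = 25 - 70 ≡ 26; y = λ·(56 - 26) - 57 ≡ 22. → (26, 22)
12P: (26, 22) + (14, 60). λ = (60 - 22)/(14 - 26) ≡ 38/59 mod 71. 59⁻¹ ≡ 65 (mod 71) since 59·65 = 3835 ≡ 1, so λ ≡ 56.
  x = λ² - 26 - 14 = 3136 - 40 ≡ 43; y = λ·(26 - 43) - 22 ≡ 20. → (43, 20)

(43, 20)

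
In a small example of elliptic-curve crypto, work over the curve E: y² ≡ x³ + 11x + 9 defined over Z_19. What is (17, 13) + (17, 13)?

tangent at (17, 13): λ = (3·17² + 11)/(2·13) ≡ 4/7. 7⁻¹ ≡ 11 (mod 19), so λ ≡ 4·11 ≡ 6.
  x = λ² - 17 - 17 = 36 - 34 ≡ 2; y = λ·(17 - 2) - 13 ≡ 1. → (2, 1)

(2, 1)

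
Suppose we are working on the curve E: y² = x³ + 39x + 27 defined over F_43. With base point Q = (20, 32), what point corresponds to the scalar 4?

(11, 14)

Double-and-add on 4 = (100)₂. Start with Q = (20, 32) for the leading 1-bit.
double: tangent at (20, 32): λ = (3·20² + 39)/(2·32) ≡ 35/21. 21⁻¹ ≡ 41 (mod 43) since 21·41 = 861 ≡ 1, so λ ≡ 35·41 ≡ 16.
  x = λ² - 20 - 20 = 256 - 40 ≡ 1; y = λ·(20 - 1) - 32 ≡ 14. → (1, 14)
double: tangent at (1, 14): λ = (3·1² + 39)/(2·14) ≡ 42/28. 28⁻¹ ≡ 20 (mod 43) since 28·20 = 560 ≡ 1, so λ ≡ 42·20 ≡ 23.
  x = λ² - 1 - 1 = 529 - 2 ≡ 11; y = λ·(1 - 11) - 14 ≡ 14. → (11, 14)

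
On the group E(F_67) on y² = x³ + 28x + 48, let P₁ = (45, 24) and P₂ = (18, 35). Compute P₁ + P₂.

(45, 24) + (18, 35). λ = (35 - 24)/(18 - 45) ≡ 11/40 mod 67. 40⁻¹ ≡ 62 (mod 67), so λ ≡ 12.
  x = λ² - 45 - 18 = 144 - 63 ≡ 14; y = λ·(45 - 14) - 24 ≡ 13. → (14, 13)

(14, 13)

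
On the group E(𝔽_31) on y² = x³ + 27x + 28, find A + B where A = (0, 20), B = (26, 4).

(14, 22)

(0, 20) + (26, 4). λ = (4 - 20)/(26 - 0) ≡ 15/26 mod 31. 26⁻¹ ≡ 6 (mod 31), so λ ≡ 28.
  x = λ² - 0 - 26 = 784 - 26 ≡ 14; y = λ·(0 - 14) - 20 ≡ 22. → (14, 22)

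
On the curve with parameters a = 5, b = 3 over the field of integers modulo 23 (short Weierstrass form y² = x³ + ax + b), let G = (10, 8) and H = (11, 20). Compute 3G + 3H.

(15, 7)

First 3G:
Repeated addition: build up to 3G.
2G: tangent at (10, 8): λ = (3·10² + 5)/(2·8) ≡ 6/16. 16⁻¹ ≡ 13 (mod 23) since 16·13 = 208 ≡ 1, so λ ≡ 6·13 ≡ 9.
  x = λ² - 10 - 10 = 81 - 20 ≡ 15; y = λ·(10 - 15) - 8 ≡ 16. → (15, 16)
3G: (15, 16) + (10, 8). λ = (8 - 16)/(10 - 15) ≡ 15/18 mod 23. 18⁻¹ ≡ 9 (mod 23), so λ ≡ 20.
  x = λ² - 15 - 10 = 400 - 25 ≡ 7; y = λ·(15 - 7) - 16 ≡ 6. → (7, 6)
3G = (7, 6).
Next 3H:
Repeated addition: build up to 3H.
2H: tangent at (11, 20): λ = (3·11² + 5)/(2·20) ≡ 0/17. 17⁻¹ ≡ 19 (mod 23) since 17·19 = 323 ≡ 1, so λ ≡ 0·19 ≡ 0.
  x = λ² - 11 - 11 = 0 - 22 ≡ 1; y = λ·(11 - 1) - 20 ≡ 3. → (1, 3)
3H: (1, 3) + (11, 20). λ = (20 - 3)/(11 - 1) ≡ 17/10 mod 23. 10⁻¹ ≡ 7 (mod 23) since 10·7 = 70 ≡ 1, so λ ≡ 4.
  x = λ² - 1 - 11 = 16 - 12 ≡ 4; y = λ·(1 - 4) - 3 ≡ 8. → (4, 8)
3H = (4, 8).
Finally 3G + 3H:
(7, 6) + (4, 8). λ = (8 - 6)/(4 - 7) ≡ 2/20 mod 23. 20⁻¹ ≡ 15 (mod 23), so λ ≡ 7.
  x = λ² - 7 - 4 = 49 - 11 ≡ 15; y = λ·(7 - 15) - 6 ≡ 7. → (15, 7)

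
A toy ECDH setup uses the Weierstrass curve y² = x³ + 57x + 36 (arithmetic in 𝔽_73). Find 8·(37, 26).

Write G = (37, 26).
Repeated addition: build up to 8G.
2G: tangent at (37, 26): λ = (3·37² + 57)/(2·26) ≡ 3/52. 52⁻¹ ≡ 66 (mod 73), so λ ≡ 3·66 ≡ 52.
  x = λ² - 37 - 37 = 2704 - 74 ≡ 2; y = λ·(37 - 2) - 26 ≡ 42. → (2, 42)
3G: (2, 42) + (37, 26). λ = (26 - 42)/(37 - 2) ≡ 57/35 mod 73. 35⁻¹ ≡ 48 (mod 73), so λ ≡ 35.
  x = λ² - 2 - 37 = 1225 - 39 ≡ 18; y = λ·(2 - 18) - 42 ≡ 55. → (18, 55)
4G: (18, 55) + (37, 26). λ = (26 - 55)/(37 - 18) ≡ 44/19 mod 73. 19⁻¹ ≡ 50 (mod 73), so λ ≡ 10.
  x = λ² - 18 - 37 = 100 - 55 ≡ 45; y = λ·(18 - 45) - 55 ≡ 40. → (45, 40)
5G: (45, 40) + (37, 26). λ = (26 - 40)/(37 - 45) ≡ 59/65 mod 73. 65⁻¹ ≡ 9 (mod 73), so λ ≡ 20.
  x = λ² - 45 - 37 = 400 - 82 ≡ 26; y = λ·(45 - 26) - 40 ≡ 48. → (26, 48)
6G: (26, 48) + (37, 26). λ = (26 - 48)/(37 - 26) ≡ 51/11 mod 73. 11⁻¹ ≡ 20 (mod 73) since 11·20 = 220 ≡ 1, so λ ≡ 71.
  x = λ² - 26 - 37 = 5041 - 63 ≡ 14; y = λ·(26 - 14) - 48 ≡ 1. → (14, 1)
7G: (14, 1) + (37, 26). λ = (26 - 1)/(37 - 14) ≡ 25/23 mod 73. 23⁻¹ ≡ 54 (mod 73) since 23·54 = 1242 ≡ 1, so λ ≡ 36.
  x = λ² - 14 - 37 = 1296 - 51 ≡ 4; y = λ·(14 - 4) - 1 ≡ 67. → (4, 67)
8G: (4, 67) + (37, 26). λ = (26 - 67)/(37 - 4) ≡ 32/33 mod 73. 33⁻¹ ≡ 31 (mod 73) since 33·31 = 1023 ≡ 1, so λ ≡ 43.
  x = λ² - 4 - 37 = 1849 - 41 ≡ 56; y = λ·(4 - 56) - 67 ≡ 33. → (56, 33)

(56, 33)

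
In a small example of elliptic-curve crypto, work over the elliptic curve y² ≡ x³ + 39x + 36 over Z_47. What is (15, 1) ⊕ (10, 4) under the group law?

(15, 1) + (10, 4). λ = (4 - 1)/(10 - 15) ≡ 3/42 mod 47. 42⁻¹ ≡ 28 (mod 47), so λ ≡ 37.
  x = λ² - 15 - 10 = 1369 - 25 ≡ 28; y = λ·(15 - 28) - 1 ≡ 35. → (28, 35)

(28, 35)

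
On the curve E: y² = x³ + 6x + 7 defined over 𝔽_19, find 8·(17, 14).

O

Write Q = (17, 14).
Repeated addition: build up to 8Q.
2Q: tangent at (17, 14): λ = (3·17² + 6)/(2·14) ≡ 18/9. 9⁻¹ ≡ 17 (mod 19), so λ ≡ 18·17 ≡ 2.
  x = λ² - 17 - 17 = 4 - 34 ≡ 8; y = λ·(17 - 8) - 14 ≡ 4. → (8, 4)
3Q: (8, 4) + (17, 14). λ = (14 - 4)/(17 - 8) ≡ 10/9 mod 19. 9⁻¹ ≡ 17 (mod 19), so λ ≡ 18.
  x = λ² - 8 - 17 = 324 - 25 ≡ 14; y = λ·(8 - 14) - 4 ≡ 2. → (14, 2)
4Q: (14, 2) + (17, 14). λ = (14 - 2)/(17 - 14) ≡ 12/3 mod 19. 3⁻¹ ≡ 13 (mod 19) since 3·13 = 39 ≡ 1, so λ ≡ 4.
  x = λ² - 14 - 17 = 16 - 31 ≡ 4; y = λ·(14 - 4) - 2 ≡ 0. → (4, 0)
5Q: (4, 0) + (17, 14). λ = (14 - 0)/(17 - 4) ≡ 14/13 mod 19. 13⁻¹ ≡ 3 (mod 19) since 13·3 = 39 ≡ 1, so λ ≡ 4.
  x = λ² - 4 - 17 = 16 - 21 ≡ 14; y = λ·(4 - 14) - 0 ≡ 17. → (14, 17)
6Q: (14, 17) + (17, 14). λ = (14 - 17)/(17 - 14) ≡ 16/3 mod 19. 3⁻¹ ≡ 13 (mod 19), so λ ≡ 18.
  x = λ² - 14 - 17 = 324 - 31 ≡ 8; y = λ·(14 - 8) - 17 ≡ 15. → (8, 15)
7Q: (8, 15) + (17, 14). λ = (14 - 15)/(17 - 8) ≡ 18/9 mod 19. 9⁻¹ ≡ 17 (mod 19), so λ ≡ 2.
  x = λ² - 8 - 17 = 4 - 25 ≡ 17; y = λ·(8 - 17) - 15 ≡ 5. → (17, 5)
8Q: (17, 5) + (17, 14): same x and y₁ ≡ -y₂, so the sum is the point at infinity.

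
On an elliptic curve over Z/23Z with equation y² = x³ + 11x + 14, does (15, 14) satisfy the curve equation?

y² = 14² ≡ 12; x³ + 11x + 14 = 3554 ≡ 12 (mod 23). 12 = 12.

yes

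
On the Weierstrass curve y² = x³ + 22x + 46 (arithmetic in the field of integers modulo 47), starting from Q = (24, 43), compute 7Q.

Double-and-add on 7 = (111)₂. Start with Q = (24, 43) for the leading 1-bit.
double: tangent at (24, 43): λ = (3·24² + 22)/(2·43) ≡ 11/39. 39⁻¹ ≡ 41 (mod 47), so λ ≡ 11·41 ≡ 28.
  x = λ² - 24 - 24 = 784 - 48 ≡ 31; y = λ·(24 - 31) - 43 ≡ 43. → (31, 43)
add Q: (31, 43) + (24, 43). λ = (43 - 43)/(24 - 31) ≡ 0/40 mod 47. 40⁻¹ ≡ 20 (mod 47) since 40·20 = 800 ≡ 1, so λ ≡ 0.
  x = λ² - 31 - 24 = 0 - 55 ≡ 39; y = λ·(31 - 39) - 43 ≡ 4. → (39, 4)
double: tangent at (39, 4): λ = (3·39² + 22)/(2·4) ≡ 26/8. 8⁻¹ ≡ 6 (mod 47) since 8·6 = 48 ≡ 1, so λ ≡ 26·6 ≡ 15.
  x = λ² - 39 - 39 = 225 - 78 ≡ 6; y = λ·(39 - 6) - 4 ≡ 21. → (6, 21)
add Q: (6, 21) + (24, 43). λ = (43 - 21)/(24 - 6) ≡ 22/18 mod 47. 18⁻¹ ≡ 34 (mod 47) since 18·34 = 612 ≡ 1, so λ ≡ 43.
  x = λ² - 6 - 24 = 1849 - 30 ≡ 33; y = λ·(6 - 33) - 21 ≡ 40. → (33, 40)

(33, 40)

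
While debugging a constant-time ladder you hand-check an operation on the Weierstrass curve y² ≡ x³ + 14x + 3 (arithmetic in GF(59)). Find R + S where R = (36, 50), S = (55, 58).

(53, 36)

(36, 50) + (55, 58). λ = (58 - 50)/(55 - 36) ≡ 8/19 mod 59. 19⁻¹ ≡ 28 (mod 59) since 19·28 = 532 ≡ 1, so λ ≡ 47.
  x = λ² - 36 - 55 = 2209 - 91 ≡ 53; y = λ·(36 - 53) - 50 ≡ 36. → (53, 36)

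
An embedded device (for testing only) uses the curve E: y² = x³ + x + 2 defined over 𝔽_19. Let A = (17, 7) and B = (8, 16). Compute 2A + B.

First 2A:
Repeated addition: build up to 2A.
2A: tangent at (17, 7): λ = (3·17² + 1)/(2·7) ≡ 13/14. 14⁻¹ ≡ 15 (mod 19), so λ ≡ 13·15 ≡ 5.
  x = λ² - 17 - 17 = 25 - 34 ≡ 10; y = λ·(17 - 10) - 7 ≡ 9. → (10, 9)
2A = (10, 9).
Finally 2A + B:
(10, 9) + (8, 16). λ = (16 - 9)/(8 - 10) ≡ 7/17 mod 19. 17⁻¹ ≡ 9 (mod 19), so λ ≡ 6.
  x = λ² - 10 - 8 = 36 - 18 ≡ 18; y = λ·(10 - 18) - 9 ≡ 0. → (18, 0)

(18, 0)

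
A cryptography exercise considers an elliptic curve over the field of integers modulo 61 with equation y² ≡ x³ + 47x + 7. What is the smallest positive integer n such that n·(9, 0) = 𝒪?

2

2P: (9, 0) + (9, 0): same x and y₁ ≡ -y₂, so the sum is 𝒪.
2P = 𝒪, so the order is 2.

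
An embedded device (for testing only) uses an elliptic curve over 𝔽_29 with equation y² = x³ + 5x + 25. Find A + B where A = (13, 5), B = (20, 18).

(13, 5) + (20, 18). λ = (18 - 5)/(20 - 13) ≡ 13/7 mod 29. 7⁻¹ ≡ 25 (mod 29), so λ ≡ 6.
  x = λ² - 13 - 20 = 36 - 33 ≡ 3; y = λ·(13 - 3) - 5 ≡ 26. → (3, 26)

(3, 26)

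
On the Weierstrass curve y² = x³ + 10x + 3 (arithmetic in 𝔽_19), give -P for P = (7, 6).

(7, 13)

-(7, 6) = (7, -6 mod 19) = (7, 13).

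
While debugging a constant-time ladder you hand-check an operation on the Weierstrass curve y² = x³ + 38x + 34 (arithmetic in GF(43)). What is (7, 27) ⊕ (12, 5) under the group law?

(21, 26)

(7, 27) + (12, 5). λ = (5 - 27)/(12 - 7) ≡ 21/5 mod 43. 5⁻¹ ≡ 26 (mod 43) since 5·26 = 130 ≡ 1, so λ ≡ 30.
  x = λ² - 7 - 12 = 900 - 19 ≡ 21; y = λ·(7 - 21) - 27 ≡ 26. → (21, 26)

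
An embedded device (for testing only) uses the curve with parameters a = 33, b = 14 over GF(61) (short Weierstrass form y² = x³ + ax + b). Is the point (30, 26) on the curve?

yes

y² = 26² ≡ 5; x³ + 33x + 14 = 28004 ≡ 5 (mod 61). 5 = 5.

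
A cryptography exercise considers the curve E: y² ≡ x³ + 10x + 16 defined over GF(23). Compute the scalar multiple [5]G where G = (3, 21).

(17, 4)

Double-and-add on 5 = (101)₂. Start with G = (3, 21) for the leading 1-bit.
double: tangent at (3, 21): λ = (3·3² + 10)/(2·21) ≡ 14/19. 19⁻¹ ≡ 17 (mod 23), so λ ≡ 14·17 ≡ 8.
  x = λ² - 3 - 3 = 64 - 6 ≡ 12; y = λ·(3 - 12) - 21 ≡ 22. → (12, 22)
double: tangent at (12, 22): λ = (3·12² + 10)/(2·22) ≡ 5/21. 21⁻¹ ≡ 11 (mod 23) since 21·11 = 231 ≡ 1, so λ ≡ 5·11 ≡ 9.
  x = λ² - 12 - 12 = 81 - 24 ≡ 11; y = λ·(12 - 11) - 22 ≡ 10. → (11, 10)
add G: (11, 10) + (3, 21). λ = (21 - 10)/(3 - 11) ≡ 11/15 mod 23. 15⁻¹ ≡ 20 (mod 23), so λ ≡ 13.
  x = λ² - 11 - 3 = 169 - 14 ≡ 17; y = λ·(11 - 17) - 10 ≡ 4. → (17, 4)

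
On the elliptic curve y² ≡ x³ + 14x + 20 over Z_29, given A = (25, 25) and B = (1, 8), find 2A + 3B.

(4, 16)

First 2A:
Repeated addition: build up to 2A.
2A: tangent at (25, 25): λ = (3·25² + 14)/(2·25) ≡ 4/21. 21⁻¹ ≡ 18 (mod 29) since 21·18 = 378 ≡ 1, so λ ≡ 4·18 ≡ 14.
  x = λ² - 25 - 25 = 196 - 50 ≡ 1; y = λ·(25 - 1) - 25 ≡ 21. → (1, 21)
2A = (1, 21).
Next 3B:
Repeated addition: build up to 3B.
2B: tangent at (1, 8): λ = (3·1² + 14)/(2·8) ≡ 17/16. 16⁻¹ ≡ 20 (mod 29) since 16·20 = 320 ≡ 1, so λ ≡ 17·20 ≡ 21.
  x = λ² - 1 - 1 = 441 - 2 ≡ 4; y = λ·(1 - 4) - 8 ≡ 16. → (4, 16)
3B: (4, 16) + (1, 8). λ = (8 - 16)/(1 - 4) ≡ 21/26 mod 29. 26⁻¹ ≡ 19 (mod 29) since 26·19 = 494 ≡ 1, so λ ≡ 22.
  x = λ² - 4 - 1 = 484 - 5 ≡ 15; y = λ·(4 - 15) - 16 ≡ 3. → (15, 3)
3B = (15, 3).
Finally 2A + 3B:
(1, 21) + (15, 3). λ = (3 - 21)/(15 - 1) ≡ 11/14 mod 29. 14⁻¹ ≡ 27 (mod 29), so λ ≡ 7.
  x = λ² - 1 - 15 = 49 - 16 ≡ 4; y = λ·(1 - 4) - 21 ≡ 16. → (4, 16)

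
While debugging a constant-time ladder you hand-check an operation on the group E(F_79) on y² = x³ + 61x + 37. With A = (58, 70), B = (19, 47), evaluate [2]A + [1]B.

First 2A:
Repeated addition: build up to 2A.
2A: tangent at (58, 70): λ = (3·58² + 61)/(2·70) ≡ 41/61. 61⁻¹ ≡ 57 (mod 79) since 61·57 = 3477 ≡ 1, so λ ≡ 41·57 ≡ 46.
  x = λ² - 58 - 58 = 2116 - 116 ≡ 25; y = λ·(58 - 25) - 70 ≡ 26. → (25, 26)
2A = (25, 26).
Finally 2A + B:
(25, 26) + (19, 47). λ = (47 - 26)/(19 - 25) ≡ 21/73 mod 79. 73⁻¹ ≡ 13 (mod 79), so λ ≡ 36.
  x = λ² - 25 - 19 = 1296 - 44 ≡ 67; y = λ·(25 - 67) - 26 ≡ 42. → (67, 42)

(67, 42)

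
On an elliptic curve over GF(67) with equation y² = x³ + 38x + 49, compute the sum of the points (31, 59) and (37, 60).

(53, 49)

(31, 59) + (37, 60). λ = (60 - 59)/(37 - 31) ≡ 1/6 mod 67. 6⁻¹ ≡ 56 (mod 67), so λ ≡ 56.
  x = λ² - 31 - 37 = 3136 - 68 ≡ 53; y = λ·(31 - 53) - 59 ≡ 49. → (53, 49)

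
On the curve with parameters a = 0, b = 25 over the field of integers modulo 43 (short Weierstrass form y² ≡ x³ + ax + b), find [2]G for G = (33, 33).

(30, 8)

tangent at (33, 33): λ = (3·33² + 0)/(2·33) ≡ 42/23. 23⁻¹ ≡ 15 (mod 43), so λ ≡ 42·15 ≡ 28.
  x = λ² - 33 - 33 = 784 - 66 ≡ 30; y = λ·(33 - 30) - 33 ≡ 8. → (30, 8)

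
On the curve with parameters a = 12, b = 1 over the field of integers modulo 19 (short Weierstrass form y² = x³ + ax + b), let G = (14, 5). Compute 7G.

(17, 11)

Repeated addition: build up to 7G.
2G: tangent at (14, 5): λ = (3·14² + 12)/(2·5) ≡ 11/10. 10⁻¹ ≡ 2 (mod 19), so λ ≡ 11·2 ≡ 3.
  x = λ² - 14 - 14 = 9 - 28 ≡ 0; y = λ·(14 - 0) - 5 ≡ 18. → (0, 18)
3G: (0, 18) + (14, 5). λ = (5 - 18)/(14 - 0) ≡ 6/14 mod 19. 14⁻¹ ≡ 15 (mod 19), so λ ≡ 14.
  x = λ² - 0 - 14 = 196 - 14 ≡ 11; y = λ·(0 - 11) - 18 ≡ 18. → (11, 18)
4G: (11, 18) + (14, 5). λ = (5 - 18)/(14 - 11) ≡ 6/3 mod 19. 3⁻¹ ≡ 13 (mod 19), so λ ≡ 2.
  x = λ² - 11 - 14 = 4 - 25 ≡ 17; y = λ·(11 - 17) - 18 ≡ 8. → (17, 8)
5G: (17, 8) + (14, 5). λ = (5 - 8)/(14 - 17) ≡ 16/16 mod 19. 16⁻¹ ≡ 6 (mod 19), so λ ≡ 1.
  x = λ² - 17 - 14 = 1 - 31 ≡ 8; y = λ·(17 - 8) - 8 ≡ 1. → (8, 1)
6G: (8, 1) + (14, 5). λ = (5 - 1)/(14 - 8) ≡ 4/6 mod 19. 6⁻¹ ≡ 16 (mod 19) since 6·16 = 96 ≡ 1, so λ ≡ 7.
  x = λ² - 8 - 14 = 49 - 22 ≡ 8; y = λ·(8 - 8) - 1 ≡ 18. → (8, 18)
7G: (8, 18) + (14, 5). λ = (5 - 18)/(14 - 8) ≡ 6/6 mod 19. 6⁻¹ ≡ 16 (mod 19) since 6·16 = 96 ≡ 1, so λ ≡ 1.
  x = λ² - 8 - 14 = 1 - 22 ≡ 17; y = λ·(8 - 17) - 18 ≡ 11. → (17, 11)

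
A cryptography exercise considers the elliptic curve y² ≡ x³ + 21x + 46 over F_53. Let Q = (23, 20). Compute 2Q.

tangent at (23, 20): λ = (3·23² + 21)/(2·20) ≡ 18/40. 40⁻¹ ≡ 4 (mod 53), so λ ≡ 18·4 ≡ 19.
  x = λ² - 23 - 23 = 361 - 46 ≡ 50; y = λ·(23 - 50) - 20 ≡ 50. → (50, 50)

(50, 50)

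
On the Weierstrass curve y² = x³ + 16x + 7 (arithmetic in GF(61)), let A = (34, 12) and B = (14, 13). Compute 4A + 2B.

(36, 56)

First 4A:
Repeated addition: build up to 4A.
2A: tangent at (34, 12): λ = (3·34² + 16)/(2·12) ≡ 7/24. 24⁻¹ ≡ 28 (mod 61) since 24·28 = 672 ≡ 1, so λ ≡ 7·28 ≡ 13.
  x = λ² - 34 - 34 = 169 - 68 ≡ 40; y = λ·(34 - 40) - 12 ≡ 32. → (40, 32)
3A: (40, 32) + (34, 12). λ = (12 - 32)/(34 - 40) ≡ 41/55 mod 61. 55⁻¹ ≡ 10 (mod 61), so λ ≡ 44.
  x = λ² - 40 - 34 = 1936 - 74 ≡ 32; y = λ·(40 - 32) - 32 ≡ 15. → (32, 15)
4A: (32, 15) + (34, 12). λ = (12 - 15)/(34 - 32) ≡ 58/2 mod 61. 2⁻¹ ≡ 31 (mod 61), so λ ≡ 29.
  x = λ² - 32 - 34 = 841 - 66 ≡ 43; y = λ·(32 - 43) - 15 ≡ 32. → (43, 32)
4A = (43, 32).
Next 2B:
Repeated addition: build up to 2B.
2B: tangent at (14, 13): λ = (3·14² + 16)/(2·13) ≡ 55/26. 26⁻¹ ≡ 54 (mod 61), so λ ≡ 55·54 ≡ 42.
  x = λ² - 14 - 14 = 1764 - 28 ≡ 28; y = λ·(14 - 28) - 13 ≡ 9. → (28, 9)
2B = (28, 9).
Finally 4A + 2B:
(43, 32) + (28, 9). λ = (9 - 32)/(28 - 43) ≡ 38/46 mod 61. 46⁻¹ ≡ 4 (mod 61), so λ ≡ 30.
  x = λ² - 43 - 28 = 900 - 71 ≡ 36; y = λ·(43 - 36) - 32 ≡ 56. → (36, 56)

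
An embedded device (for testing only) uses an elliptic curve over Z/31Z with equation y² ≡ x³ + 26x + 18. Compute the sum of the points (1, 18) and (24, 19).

(1, 18) + (24, 19). λ = (19 - 18)/(24 - 1) ≡ 1/23 mod 31. 23⁻¹ ≡ 27 (mod 31) since 23·27 = 621 ≡ 1, so λ ≡ 27.
  x = λ² - 1 - 24 = 729 - 25 ≡ 22; y = λ·(1 - 22) - 18 ≡ 4. → (22, 4)

(22, 4)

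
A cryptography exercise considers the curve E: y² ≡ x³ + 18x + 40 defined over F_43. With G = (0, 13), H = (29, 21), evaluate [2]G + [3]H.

(31, 26)

First 2G:
Repeated addition: build up to 2G.
2G: tangent at (0, 13): λ = (3·0² + 18)/(2·13) ≡ 18/26. 26⁻¹ ≡ 5 (mod 43), so λ ≡ 18·5 ≡ 4.
  x = λ² - 0 - 0 = 16 - 0 ≡ 16; y = λ·(0 - 16) - 13 ≡ 9. → (16, 9)
2G = (16, 9).
Next 3H:
Repeated addition: build up to 3H.
2H: tangent at (29, 21): λ = (3·29² + 18)/(2·21) ≡ 4/42. 42⁻¹ ≡ 42 (mod 43), so λ ≡ 4·42 ≡ 39.
  x = λ² - 29 - 29 = 1521 - 58 ≡ 1; y = λ·(29 - 1) - 21 ≡ 39. → (1, 39)
3H: (1, 39) + (29, 21). λ = (21 - 39)/(29 - 1) ≡ 25/28 mod 43. 28⁻¹ ≡ 20 (mod 43) since 28·20 = 560 ≡ 1, so λ ≡ 27.
  x = λ² - 1 - 29 = 729 - 30 ≡ 11; y = λ·(1 - 11) - 39 ≡ 35. → (11, 35)
3H = (11, 35).
Finally 2G + 3H:
(16, 9) + (11, 35). λ = (35 - 9)/(11 - 16) ≡ 26/38 mod 43. 38⁻¹ ≡ 17 (mod 43) since 38·17 = 646 ≡ 1, so λ ≡ 12.
  x = λ² - 16 - 11 = 144 - 27 ≡ 31; y = λ·(16 - 31) - 9 ≡ 26. → (31, 26)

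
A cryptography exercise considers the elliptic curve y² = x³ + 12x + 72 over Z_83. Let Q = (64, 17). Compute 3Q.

Repeated addition: build up to 3Q.
2Q: tangent at (64, 17): λ = (3·64² + 12)/(2·17) ≡ 16/34. 34⁻¹ ≡ 22 (mod 83) since 34·22 = 748 ≡ 1, so λ ≡ 16·22 ≡ 20.
  x = λ² - 64 - 64 = 400 - 128 ≡ 23; y = λ·(64 - 23) - 17 ≡ 56. → (23, 56)
3Q: (23, 56) + (64, 17). λ = (17 - 56)/(64 - 23) ≡ 44/41 mod 83. 41⁻¹ ≡ 81 (mod 83), so λ ≡ 78.
  x = λ² - 23 - 64 = 6084 - 87 ≡ 21; y = λ·(23 - 21) - 56 ≡ 17. → (21, 17)

(21, 17)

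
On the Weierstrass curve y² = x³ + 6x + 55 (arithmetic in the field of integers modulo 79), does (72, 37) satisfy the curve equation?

y² = 37² ≡ 26; x³ + 6x + 55 = 373735 ≡ 65 (mod 79). 26 ≠ 65.

no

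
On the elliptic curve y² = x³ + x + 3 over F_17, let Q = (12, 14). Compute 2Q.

(8, 9)

tangent at (12, 14): λ = (3·12² + 1)/(2·14) ≡ 8/11. 11⁻¹ ≡ 14 (mod 17), so λ ≡ 8·14 ≡ 10.
  x = λ² - 12 - 12 = 100 - 24 ≡ 8; y = λ·(12 - 8) - 14 ≡ 9. → (8, 9)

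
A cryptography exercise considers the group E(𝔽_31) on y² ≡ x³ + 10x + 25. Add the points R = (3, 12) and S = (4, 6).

(3, 12) + (4, 6). λ = (6 - 12)/(4 - 3) ≡ 25/1 mod 31. 1⁻¹ ≡ 1 (mod 31) since 1·1 = 1 ≡ 1, so λ ≡ 25.
  x = λ² - 3 - 4 = 625 - 7 ≡ 29; y = λ·(3 - 29) - 12 ≡ 20. → (29, 20)

(29, 20)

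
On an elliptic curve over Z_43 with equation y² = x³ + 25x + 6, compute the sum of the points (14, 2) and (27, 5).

(42, 18)

(14, 2) + (27, 5). λ = (5 - 2)/(27 - 14) ≡ 3/13 mod 43. 13⁻¹ ≡ 10 (mod 43) since 13·10 = 130 ≡ 1, so λ ≡ 30.
  x = λ² - 14 - 27 = 900 - 41 ≡ 42; y = λ·(14 - 42) - 2 ≡ 18. → (42, 18)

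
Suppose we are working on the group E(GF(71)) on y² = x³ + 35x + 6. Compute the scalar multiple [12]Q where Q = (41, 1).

Repeated addition: build up to 12Q.
2Q: tangent at (41, 1): λ = (3·41² + 35)/(2·1) ≡ 37/2. 2⁻¹ ≡ 36 (mod 71) since 2·36 = 72 ≡ 1, so λ ≡ 37·36 ≡ 54.
  x = λ² - 41 - 41 = 2916 - 82 ≡ 65; y = λ·(41 - 65) - 1 ≡ 52. → (65, 52)
3Q: (65, 52) + (41, 1). λ = (1 - 52)/(41 - 65) ≡ 20/47 mod 71. 47⁻¹ ≡ 68 (mod 71) since 47·68 = 3196 ≡ 1, so λ ≡ 11.
  x = λ² - 65 - 41 = 121 - 106 ≡ 15; y = λ·(65 - 15) - 52 ≡ 1. → (15, 1)
4Q: (15, 1) + (41, 1). λ = (1 - 1)/(41 - 15) ≡ 0/26 mod 71. 26⁻¹ ≡ 41 (mod 71) since 26·41 = 1066 ≡ 1, so λ ≡ 0.
  x = λ² - 15 - 41 = 0 - 56 ≡ 15; y = λ·(15 - 15) - 1 ≡ 70. → (15, 70)
5Q: (15, 70) + (41, 1). λ = (1 - 70)/(41 - 15) ≡ 2/26 mod 71. 26⁻¹ ≡ 41 (mod 71) since 26·41 = 1066 ≡ 1, so λ ≡ 11.
  x = λ² - 15 - 41 = 121 - 56 ≡ 65; y = λ·(15 - 65) - 70 ≡ 19. → (65, 19)
6Q: (65, 19) + (41, 1). λ = (1 - 19)/(41 - 65) ≡ 53/47 mod 71. 47⁻¹ ≡ 68 (mod 71), so λ ≡ 54.
  x = λ² - 65 - 41 = 2916 - 106 ≡ 41; y = λ·(65 - 41) - 19 ≡ 70. → (41, 70)
7Q: (41, 70) + (41, 1): same x and y₁ ≡ -y₂, so the sum is ∞.
8Q: ∞ + (41, 1) = (41, 1) (identity).
9Q: tangent at (41, 1): λ = (3·41² + 35)/(2·1) ≡ 37/2. 2⁻¹ ≡ 36 (mod 71), so λ ≡ 37·36 ≡ 54.
  x = λ² - 41 - 41 = 2916 - 82 ≡ 65; y = λ·(41 - 65) - 1 ≡ 52. → (65, 52)
10Q: (65, 52) + (41, 1). λ = (1 - 52)/(41 - 65) ≡ 20/47 mod 71. 47⁻¹ ≡ 68 (mod 71) since 47·68 = 3196 ≡ 1, so λ ≡ 11.
  x = λ² - 65 - 41 = 121 - 106 ≡ 15; y = λ·(65 - 15) - 52 ≡ 1. → (15, 1)
11Q: (15, 1) + (41, 1). λ = (1 - 1)/(41 - 15) ≡ 0/26 mod 71. 26⁻¹ ≡ 41 (mod 71), so λ ≡ 0.
  x = λ² - 15 - 41 = 0 - 56 ≡ 15; y = λ·(15 - 15) - 1 ≡ 70. → (15, 70)
12Q: (15, 70) + (41, 1). λ = (1 - 70)/(41 - 15) ≡ 2/26 mod 71. 26⁻¹ ≡ 41 (mod 71), so λ ≡ 11.
  x = λ² - 15 - 41 = 121 - 56 ≡ 65; y = λ·(15 - 65) - 70 ≡ 19. → (65, 19)

(65, 19)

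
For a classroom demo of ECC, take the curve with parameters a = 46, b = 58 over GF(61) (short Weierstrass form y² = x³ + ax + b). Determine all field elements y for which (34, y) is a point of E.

x³ + 46x + 58 = 40926 ≡ 56 (mod 61).
Square roots of 56 mod 61: 19 and 42 (since 19² = 361 ≡ 56).

19, 42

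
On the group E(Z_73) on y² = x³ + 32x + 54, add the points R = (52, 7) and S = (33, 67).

(52, 7) + (33, 67). λ = (67 - 7)/(33 - 52) ≡ 60/54 mod 73. 54⁻¹ ≡ 23 (mod 73), so λ ≡ 66.
  x = λ² - 52 - 33 = 4356 - 85 ≡ 37; y = λ·(52 - 37) - 7 ≡ 34. → (37, 34)

(37, 34)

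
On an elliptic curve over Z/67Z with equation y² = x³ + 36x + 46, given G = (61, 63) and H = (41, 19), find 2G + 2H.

(58, 47)

First 2G:
Repeated addition: build up to 2G.
2G: tangent at (61, 63): λ = (3·61² + 36)/(2·63) ≡ 10/59. 59⁻¹ ≡ 25 (mod 67) since 59·25 = 1475 ≡ 1, so λ ≡ 10·25 ≡ 49.
  x = λ² - 61 - 61 = 2401 - 122 ≡ 1; y = λ·(61 - 1) - 63 ≡ 63. → (1, 63)
2G = (1, 63).
Next 2H:
Repeated addition: build up to 2H.
2H: tangent at (41, 19): λ = (3·41² + 36)/(2·19) ≡ 54/38. 38⁻¹ ≡ 30 (mod 67) since 38·30 = 1140 ≡ 1, so λ ≡ 54·30 ≡ 12.
  x = λ² - 41 - 41 = 144 - 82 ≡ 62; y = λ·(41 - 62) - 19 ≡ 64. → (62, 64)
2H = (62, 64).
Finally 2G + 2H:
(1, 63) + (62, 64). λ = (64 - 63)/(62 - 1) ≡ 1/61 mod 67. 61⁻¹ ≡ 11 (mod 67), so λ ≡ 11.
  x = λ² - 1 - 62 = 121 - 63 ≡ 58; y = λ·(1 - 58) - 63 ≡ 47. → (58, 47)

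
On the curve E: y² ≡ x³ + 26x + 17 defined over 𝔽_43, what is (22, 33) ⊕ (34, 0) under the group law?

(8, 36)

(22, 33) + (34, 0). λ = (0 - 33)/(34 - 22) ≡ 10/12 mod 43. 12⁻¹ ≡ 18 (mod 43) since 12·18 = 216 ≡ 1, so λ ≡ 8.
  x = λ² - 22 - 34 = 64 - 56 ≡ 8; y = λ·(22 - 8) - 33 ≡ 36. → (8, 36)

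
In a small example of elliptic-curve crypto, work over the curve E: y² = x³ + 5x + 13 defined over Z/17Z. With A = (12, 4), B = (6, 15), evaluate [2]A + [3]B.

First 2A:
Repeated addition: build up to 2A.
2A: tangent at (12, 4): λ = (3·12² + 5)/(2·4) ≡ 12/8. 8⁻¹ ≡ 15 (mod 17), so λ ≡ 12·15 ≡ 10.
  x = λ² - 12 - 12 = 100 - 24 ≡ 8; y = λ·(12 - 8) - 4 ≡ 2. → (8, 2)
2A = (8, 2).
Next 3B:
Repeated addition: build up to 3B.
2B: tangent at (6, 15): λ = (3·6² + 5)/(2·15) ≡ 11/13. 13⁻¹ ≡ 4 (mod 17) since 13·4 = 52 ≡ 1, so λ ≡ 11·4 ≡ 10.
  x = λ² - 6 - 6 = 100 - 12 ≡ 3; y = λ·(6 - 3) - 15 ≡ 15. → (3, 15)
3B: (3, 15) + (6, 15). λ = (15 - 15)/(6 - 3) ≡ 0/3 mod 17. 3⁻¹ ≡ 6 (mod 17), so λ ≡ 0.
  x = λ² - 3 - 6 = 0 - 9 ≡ 8; y = λ·(3 - 8) - 15 ≡ 2. → (8, 2)
3B = (8, 2).
Finally 2A + 3B:
tangent at (8, 2): λ = (3·8² + 5)/(2·2) ≡ 10/4. 4⁻¹ ≡ 13 (mod 17), so λ ≡ 10·13 ≡ 11.
  x = λ² - 8 - 8 = 121 - 16 ≡ 3; y = λ·(8 - 3) - 2 ≡ 2. → (3, 2)

(3, 2)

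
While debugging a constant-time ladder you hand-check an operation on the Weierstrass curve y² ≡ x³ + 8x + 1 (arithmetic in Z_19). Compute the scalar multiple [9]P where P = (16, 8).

Repeated addition: build up to 9P.
2P: tangent at (16, 8): λ = (3·16² + 8)/(2·8) ≡ 16/16. 16⁻¹ ≡ 6 (mod 19), so λ ≡ 16·6 ≡ 1.
  x = λ² - 16 - 16 = 1 - 32 ≡ 7; y = λ·(16 - 7) - 8 ≡ 1. → (7, 1)
3P: (7, 1) + (16, 8). λ = (8 - 1)/(16 - 7) ≡ 7/9 mod 19. 9⁻¹ ≡ 17 (mod 19), so λ ≡ 5.
  x = λ² - 7 - 16 = 25 - 23 ≡ 2; y = λ·(7 - 2) - 1 ≡ 5. → (2, 5)
4P: (2, 5) + (16, 8). λ = (8 - 5)/(16 - 2) ≡ 3/14 mod 19. 14⁻¹ ≡ 15 (mod 19) since 14·15 = 210 ≡ 1, so λ ≡ 7.
  x = λ² - 2 - 16 = 49 - 18 ≡ 12; y = λ·(2 - 12) - 5 ≡ 1. → (12, 1)
5P: (12, 1) + (16, 8). λ = (8 - 1)/(16 - 12) ≡ 7/4 mod 19. 4⁻¹ ≡ 5 (mod 19), so λ ≡ 16.
  x = λ² - 12 - 16 = 256 - 28 ≡ 0; y = λ·(12 - 0) - 1 ≡ 1. → (0, 1)
6P: (0, 1) + (16, 8). λ = (8 - 1)/(16 - 0) ≡ 7/16 mod 19. 16⁻¹ ≡ 6 (mod 19), so λ ≡ 4.
  x = λ² - 0 - 16 = 16 - 16 ≡ 0; y = λ·(0 - 0) - 1 ≡ 18. → (0, 18)
7P: (0, 18) + (16, 8). λ = (8 - 18)/(16 - 0) ≡ 9/16 mod 19. 16⁻¹ ≡ 6 (mod 19), so λ ≡ 16.
  x = λ² - 0 - 16 = 256 - 16 ≡ 12; y = λ·(0 - 12) - 18 ≡ 18. → (12, 18)
8P: (12, 18) + (16, 8). λ = (8 - 18)/(16 - 12) ≡ 9/4 mod 19. 4⁻¹ ≡ 5 (mod 19), so λ ≡ 7.
  x = λ² - 12 - 16 = 49 - 28 ≡ 2; y = λ·(12 - 2) - 18 ≡ 14. → (2, 14)
9P: (2, 14) + (16, 8). λ = (8 - 14)/(16 - 2) ≡ 13/14 mod 19. 14⁻¹ ≡ 15 (mod 19), so λ ≡ 5.
  x = λ² - 2 - 16 = 25 - 18 ≡ 7; y = λ·(2 - 7) - 14 ≡ 18. → (7, 18)

(7, 18)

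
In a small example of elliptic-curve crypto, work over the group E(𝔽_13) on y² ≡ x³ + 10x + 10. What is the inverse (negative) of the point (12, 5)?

-(12, 5) = (12, -5 mod 13) = (12, 8).

(12, 8)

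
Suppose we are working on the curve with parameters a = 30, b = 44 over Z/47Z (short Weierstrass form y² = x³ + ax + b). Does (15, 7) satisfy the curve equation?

no

y² = 7² ≡ 2; x³ + 30x + 44 = 3869 ≡ 15 (mod 47). 2 ≠ 15.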